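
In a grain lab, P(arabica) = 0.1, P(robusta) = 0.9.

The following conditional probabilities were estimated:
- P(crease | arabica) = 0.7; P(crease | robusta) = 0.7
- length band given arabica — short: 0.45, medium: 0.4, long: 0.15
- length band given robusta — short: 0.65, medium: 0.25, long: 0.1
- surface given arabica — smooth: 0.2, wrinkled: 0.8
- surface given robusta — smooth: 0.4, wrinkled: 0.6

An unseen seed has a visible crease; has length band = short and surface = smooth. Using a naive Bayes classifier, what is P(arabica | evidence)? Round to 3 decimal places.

arabica: 0.1 × 0.7 × 0.45 × 0.2 = 0.0063
robusta: 0.9 × 0.7 × 0.65 × 0.4 = 0.1638
P(arabica | x) = 0.0063 / 0.1701 ≈ 0.037

0.037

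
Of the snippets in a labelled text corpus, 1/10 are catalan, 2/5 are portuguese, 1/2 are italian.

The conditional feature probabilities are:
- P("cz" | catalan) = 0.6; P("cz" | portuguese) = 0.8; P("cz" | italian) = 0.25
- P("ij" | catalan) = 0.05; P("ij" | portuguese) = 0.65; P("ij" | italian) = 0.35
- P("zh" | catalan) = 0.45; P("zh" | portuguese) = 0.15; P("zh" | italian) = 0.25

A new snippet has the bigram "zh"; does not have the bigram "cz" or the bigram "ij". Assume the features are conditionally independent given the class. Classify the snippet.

catalan: 0.1 × (1−0.6) × (1−0.05) × 0.45 = 0.0171
portuguese: 0.4 × (1−0.8) × (1−0.65) × 0.15 = 0.0042
italian: 0.5 × (1−0.25) × (1−0.35) × 0.25 = 0.0609375
Highest score → italian.

italian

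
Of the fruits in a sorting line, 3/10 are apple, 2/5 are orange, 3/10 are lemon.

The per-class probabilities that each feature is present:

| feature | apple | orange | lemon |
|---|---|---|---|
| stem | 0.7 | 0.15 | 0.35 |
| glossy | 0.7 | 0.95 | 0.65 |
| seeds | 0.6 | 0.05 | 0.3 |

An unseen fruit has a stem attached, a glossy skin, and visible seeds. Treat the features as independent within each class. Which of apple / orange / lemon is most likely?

apple: 0.3 × 0.7 × 0.7 × 0.6 = 0.0882
orange: 0.4 × 0.15 × 0.95 × 0.05 = 0.00285
lemon: 0.3 × 0.35 × 0.65 × 0.3 = 0.020475
Highest score → apple.

apple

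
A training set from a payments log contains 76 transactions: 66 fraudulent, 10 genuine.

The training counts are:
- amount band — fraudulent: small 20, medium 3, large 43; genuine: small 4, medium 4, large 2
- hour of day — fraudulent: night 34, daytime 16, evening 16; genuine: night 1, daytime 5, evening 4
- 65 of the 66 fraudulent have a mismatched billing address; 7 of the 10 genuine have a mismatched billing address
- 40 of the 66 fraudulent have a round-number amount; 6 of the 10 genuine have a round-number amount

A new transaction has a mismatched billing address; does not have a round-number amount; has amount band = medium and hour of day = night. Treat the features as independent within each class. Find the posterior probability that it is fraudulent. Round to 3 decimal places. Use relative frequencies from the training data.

fraudulent: (66/76) × (3/66) × (34/66) × (65/66) × (26/66) ≈ 0.00788935
genuine: (10/76) × (4/10) × (1/10) × (7/10) × (4/10) ≈ 0.00147368
P(fraudulent | x) = 0.00788935 / 0.00936303 ≈ 0.843

0.843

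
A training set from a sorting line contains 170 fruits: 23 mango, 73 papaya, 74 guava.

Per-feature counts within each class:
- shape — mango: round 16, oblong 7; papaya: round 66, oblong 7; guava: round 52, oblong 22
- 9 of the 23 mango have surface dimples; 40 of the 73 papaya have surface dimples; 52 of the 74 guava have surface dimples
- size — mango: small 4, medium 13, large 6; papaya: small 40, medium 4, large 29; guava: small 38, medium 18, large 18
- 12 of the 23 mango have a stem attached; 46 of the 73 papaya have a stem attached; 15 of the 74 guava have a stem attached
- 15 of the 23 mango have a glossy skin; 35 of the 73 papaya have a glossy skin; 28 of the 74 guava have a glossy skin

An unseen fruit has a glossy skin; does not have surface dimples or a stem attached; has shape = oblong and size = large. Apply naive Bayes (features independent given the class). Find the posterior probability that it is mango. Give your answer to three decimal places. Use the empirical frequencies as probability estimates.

mango: (23/170) × (7/23) × (14/23) × (6/23) × (11/23) × (15/23) ≈ 0.00203939
papaya: (73/170) × (7/73) × (33/73) × (29/73) × (27/73) × (35/73) ≈ 0.0013113
guava: (74/170) × (22/74) × (22/74) × (18/74) × (59/74) × (28/74) ≈ 0.00282327
P(mango | x) = 0.00203939 / 0.00617396 ≈ 0.330

0.330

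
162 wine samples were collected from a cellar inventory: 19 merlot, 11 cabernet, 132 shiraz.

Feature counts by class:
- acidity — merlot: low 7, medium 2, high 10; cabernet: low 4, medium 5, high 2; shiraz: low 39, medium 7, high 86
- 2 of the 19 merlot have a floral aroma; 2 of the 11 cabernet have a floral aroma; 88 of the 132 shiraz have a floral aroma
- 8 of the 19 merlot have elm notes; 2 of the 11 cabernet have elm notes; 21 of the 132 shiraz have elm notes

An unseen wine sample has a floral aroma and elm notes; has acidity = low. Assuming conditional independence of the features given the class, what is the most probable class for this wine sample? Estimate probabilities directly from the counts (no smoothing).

merlot: (19/162) × (7/19) × (2/19) × (8/19) ≈ 0.00191512
cabernet: (11/162) × (4/11) × (2/11) × (2/11) ≈ 0.000816243
shiraz: (132/162) × (39/132) × (88/132) × (21/132) ≈ 0.0255331
Highest score → shiraz.

shiraz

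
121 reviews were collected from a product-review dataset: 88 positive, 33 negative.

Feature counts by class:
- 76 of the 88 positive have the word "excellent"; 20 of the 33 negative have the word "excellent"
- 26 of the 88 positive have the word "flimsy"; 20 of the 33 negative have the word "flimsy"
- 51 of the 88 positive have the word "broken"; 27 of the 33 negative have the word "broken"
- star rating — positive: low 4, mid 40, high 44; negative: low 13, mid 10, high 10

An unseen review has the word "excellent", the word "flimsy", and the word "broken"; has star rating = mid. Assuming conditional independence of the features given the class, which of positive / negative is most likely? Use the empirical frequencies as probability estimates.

positive: (88/121) × (76/88) × (26/88) × (51/88) × (40/88) ≈ 0.0488859
negative: (33/121) × (20/33) × (20/33) × (27/33) × (10/33) ≈ 0.0248369
Highest score → positive.

positive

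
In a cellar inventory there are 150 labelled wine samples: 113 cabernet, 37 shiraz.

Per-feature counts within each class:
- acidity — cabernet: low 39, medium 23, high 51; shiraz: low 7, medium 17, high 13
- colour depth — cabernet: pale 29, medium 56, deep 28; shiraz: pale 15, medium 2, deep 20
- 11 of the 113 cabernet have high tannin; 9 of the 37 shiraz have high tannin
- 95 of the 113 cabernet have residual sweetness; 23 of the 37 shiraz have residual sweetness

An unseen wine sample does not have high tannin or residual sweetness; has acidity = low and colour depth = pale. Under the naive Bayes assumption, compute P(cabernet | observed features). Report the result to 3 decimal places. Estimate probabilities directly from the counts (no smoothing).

0.639

cabernet: (113/150) × (39/113) × (29/113) × (102/113) × (18/113) ≈ 0.0095942
shiraz: (37/150) × (7/37) × (15/37) × (28/37) × (14/37) ≈ 0.00541725
P(cabernet | x) = 0.0095942 / 0.01501145 ≈ 0.639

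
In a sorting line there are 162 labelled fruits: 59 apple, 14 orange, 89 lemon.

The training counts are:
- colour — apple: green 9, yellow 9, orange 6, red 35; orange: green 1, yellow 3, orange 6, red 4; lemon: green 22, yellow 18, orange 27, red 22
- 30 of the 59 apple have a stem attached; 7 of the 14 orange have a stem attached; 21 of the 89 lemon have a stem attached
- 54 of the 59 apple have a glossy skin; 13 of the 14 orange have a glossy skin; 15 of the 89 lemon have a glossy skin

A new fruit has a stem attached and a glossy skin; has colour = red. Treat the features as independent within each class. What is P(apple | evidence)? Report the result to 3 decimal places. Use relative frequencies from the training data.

apple: (59/162) × (35/59) × (30/59) × (54/59) ≈ 0.100546
orange: (14/162) × (4/14) × (7/14) × (13/14) ≈ 0.0114638
lemon: (89/162) × (22/89) × (21/89) × (15/89) ≈ 0.00540055
P(apple | x) = 0.100546 / 0.11741035 ≈ 0.856

0.856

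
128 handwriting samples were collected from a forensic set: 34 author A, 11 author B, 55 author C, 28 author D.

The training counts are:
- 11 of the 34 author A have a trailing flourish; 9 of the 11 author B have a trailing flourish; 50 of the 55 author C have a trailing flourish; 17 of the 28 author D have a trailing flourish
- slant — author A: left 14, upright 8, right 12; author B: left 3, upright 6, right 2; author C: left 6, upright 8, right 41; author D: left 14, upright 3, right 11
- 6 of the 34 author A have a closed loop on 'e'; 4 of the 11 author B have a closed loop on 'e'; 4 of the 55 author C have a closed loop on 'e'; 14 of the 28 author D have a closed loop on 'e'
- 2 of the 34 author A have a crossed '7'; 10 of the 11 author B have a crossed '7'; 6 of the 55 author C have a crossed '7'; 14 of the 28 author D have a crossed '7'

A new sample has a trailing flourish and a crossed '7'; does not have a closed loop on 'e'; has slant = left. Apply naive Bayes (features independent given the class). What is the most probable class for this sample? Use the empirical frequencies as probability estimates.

author A: (34/128) × (11/34) × (14/34) × (28/34) × (2/34) ≈ 0.0017142
author B: (11/128) × (9/11) × (3/11) × (7/11) × (10/11) ≈ 0.0110936
author C: (55/128) × (50/55) × (6/55) × (51/55) × (6/55) ≈ 0.00431067
author D: (28/128) × (17/28) × (14/28) × (14/28) × (14/28) = 0.0166015625
Highest score → author D.

author D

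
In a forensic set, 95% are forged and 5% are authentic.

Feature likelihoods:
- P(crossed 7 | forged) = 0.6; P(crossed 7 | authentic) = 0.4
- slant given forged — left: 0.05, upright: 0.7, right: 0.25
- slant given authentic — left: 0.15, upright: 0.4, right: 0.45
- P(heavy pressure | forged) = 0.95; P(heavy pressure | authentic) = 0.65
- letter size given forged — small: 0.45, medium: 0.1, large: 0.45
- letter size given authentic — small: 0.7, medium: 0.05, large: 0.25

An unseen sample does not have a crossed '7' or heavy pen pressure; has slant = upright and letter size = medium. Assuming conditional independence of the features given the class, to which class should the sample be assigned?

forged

forged: 0.95 × (1−0.6) × 0.7 × (1−0.95) × 0.1 = 0.00133
authentic: 0.05 × (1−0.4) × 0.4 × (1−0.65) × 0.05 = 0.00021
Highest score → forged.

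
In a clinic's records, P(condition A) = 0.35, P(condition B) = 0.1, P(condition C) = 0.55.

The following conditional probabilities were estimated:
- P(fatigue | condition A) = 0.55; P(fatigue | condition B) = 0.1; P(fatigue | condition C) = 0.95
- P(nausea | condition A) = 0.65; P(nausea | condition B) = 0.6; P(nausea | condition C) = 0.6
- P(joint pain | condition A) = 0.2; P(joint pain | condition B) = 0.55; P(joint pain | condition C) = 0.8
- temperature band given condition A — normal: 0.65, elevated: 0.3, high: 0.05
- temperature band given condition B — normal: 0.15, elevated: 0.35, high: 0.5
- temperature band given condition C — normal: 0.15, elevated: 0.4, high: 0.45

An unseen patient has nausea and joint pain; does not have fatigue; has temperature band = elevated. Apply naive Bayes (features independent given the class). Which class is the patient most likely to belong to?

condition B

condition A: 0.35 × (1−0.55) × 0.65 × 0.2 × 0.3 = 0.0061425
condition B: 0.1 × (1−0.1) × 0.6 × 0.55 × 0.35 = 0.010395
condition C: 0.55 × (1−0.95) × 0.6 × 0.8 × 0.4 = 0.00528
Highest score → condition B.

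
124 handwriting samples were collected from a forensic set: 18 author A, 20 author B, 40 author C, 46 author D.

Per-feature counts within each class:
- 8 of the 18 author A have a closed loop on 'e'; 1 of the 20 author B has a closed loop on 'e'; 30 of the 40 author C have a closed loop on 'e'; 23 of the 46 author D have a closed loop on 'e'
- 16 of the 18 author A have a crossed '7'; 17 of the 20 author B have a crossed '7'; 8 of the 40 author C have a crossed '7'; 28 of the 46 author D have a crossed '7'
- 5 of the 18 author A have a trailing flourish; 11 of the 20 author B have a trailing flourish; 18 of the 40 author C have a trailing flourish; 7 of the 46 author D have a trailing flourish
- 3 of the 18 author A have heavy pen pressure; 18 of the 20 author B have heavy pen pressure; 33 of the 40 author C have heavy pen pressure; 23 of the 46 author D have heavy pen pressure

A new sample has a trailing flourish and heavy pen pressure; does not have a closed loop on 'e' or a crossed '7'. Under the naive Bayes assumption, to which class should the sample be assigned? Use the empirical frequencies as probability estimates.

author A: (18/124) × (10/18) × (2/18) × (5/18) × (3/18) ≈ 0.000414841
author B: (20/124) × (19/20) × (3/20) × (11/20) × (18/20) ≈ 0.011377
author C: (40/124) × (10/40) × (32/40) × (18/40) × (33/40) ≈ 0.0239516
author D: (46/124) × (23/46) × (18/46) × (7/46) × (23/46) ≈ 0.00552244
Highest score → author C.

author C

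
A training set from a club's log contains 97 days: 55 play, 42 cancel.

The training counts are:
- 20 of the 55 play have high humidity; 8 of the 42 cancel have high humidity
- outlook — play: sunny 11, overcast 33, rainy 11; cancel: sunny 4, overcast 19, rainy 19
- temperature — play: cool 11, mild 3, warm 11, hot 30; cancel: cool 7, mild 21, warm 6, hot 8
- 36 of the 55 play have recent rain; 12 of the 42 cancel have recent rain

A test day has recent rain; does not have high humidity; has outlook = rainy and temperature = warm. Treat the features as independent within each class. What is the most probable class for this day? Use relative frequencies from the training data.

play: (55/97) × (35/55) × (11/55) × (11/55) × (36/55) ≈ 0.00944705
cancel: (42/97) × (34/42) × (19/42) × (6/42) × (12/42) ≈ 0.0064721
Highest score → play.

play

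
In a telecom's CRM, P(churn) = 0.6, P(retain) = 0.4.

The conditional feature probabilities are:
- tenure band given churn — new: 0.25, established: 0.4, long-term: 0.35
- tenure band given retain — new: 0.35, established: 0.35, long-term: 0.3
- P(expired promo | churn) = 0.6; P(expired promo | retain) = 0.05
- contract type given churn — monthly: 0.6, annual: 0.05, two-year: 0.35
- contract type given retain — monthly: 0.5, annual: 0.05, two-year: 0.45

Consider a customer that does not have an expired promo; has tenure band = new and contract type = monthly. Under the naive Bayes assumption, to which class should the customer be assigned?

churn: 0.6 × 0.25 × (1−0.6) × 0.6 = 0.036
retain: 0.4 × 0.35 × (1−0.05) × 0.5 = 0.0665
Highest score → retain.

retain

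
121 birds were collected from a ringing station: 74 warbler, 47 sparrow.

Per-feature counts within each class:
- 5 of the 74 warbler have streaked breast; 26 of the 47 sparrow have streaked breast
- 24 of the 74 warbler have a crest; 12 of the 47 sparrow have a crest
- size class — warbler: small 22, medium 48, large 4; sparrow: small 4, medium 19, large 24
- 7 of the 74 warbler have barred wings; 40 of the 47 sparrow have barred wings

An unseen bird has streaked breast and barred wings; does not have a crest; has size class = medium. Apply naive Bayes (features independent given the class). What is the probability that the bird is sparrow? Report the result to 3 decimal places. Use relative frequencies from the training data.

warbler: (74/121) × (5/74) × (50/74) × (48/74) × (7/74) ≈ 0.00171316
sparrow: (47/121) × (26/47) × (35/47) × (19/47) × (40/47) ≈ 0.0550524
P(sparrow | x) = 0.0550524 / 0.05676556 ≈ 0.970

0.970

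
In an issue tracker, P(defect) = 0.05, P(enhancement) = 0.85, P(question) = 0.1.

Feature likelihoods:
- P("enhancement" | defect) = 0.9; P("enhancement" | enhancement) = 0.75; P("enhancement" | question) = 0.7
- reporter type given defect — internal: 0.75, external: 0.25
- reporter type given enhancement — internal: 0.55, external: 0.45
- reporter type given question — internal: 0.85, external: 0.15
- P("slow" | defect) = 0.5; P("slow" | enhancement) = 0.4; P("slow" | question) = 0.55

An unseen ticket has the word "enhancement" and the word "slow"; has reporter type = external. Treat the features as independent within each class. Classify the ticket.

enhancement

defect: 0.05 × 0.9 × 0.25 × 0.5 = 0.005625
enhancement: 0.85 × 0.75 × 0.45 × 0.4 = 0.11475
question: 0.1 × 0.7 × 0.15 × 0.55 = 0.005775
Highest score → enhancement.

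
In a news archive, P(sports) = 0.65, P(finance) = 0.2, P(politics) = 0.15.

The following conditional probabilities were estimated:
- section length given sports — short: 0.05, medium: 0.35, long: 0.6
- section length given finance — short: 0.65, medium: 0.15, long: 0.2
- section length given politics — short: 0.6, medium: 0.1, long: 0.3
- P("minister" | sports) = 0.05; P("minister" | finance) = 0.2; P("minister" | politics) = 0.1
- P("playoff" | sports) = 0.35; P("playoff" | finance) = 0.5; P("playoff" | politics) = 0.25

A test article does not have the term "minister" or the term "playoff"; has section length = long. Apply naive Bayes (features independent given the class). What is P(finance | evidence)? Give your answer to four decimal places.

sports: 0.65 × 0.6 × (1−0.05) × (1−0.35) = 0.240825
finance: 0.2 × 0.2 × (1−0.2) × (1−0.5) = 0.016
politics: 0.15 × 0.3 × (1−0.1) × (1−0.25) = 0.030375
P(finance | x) = 0.016 / 0.2872 ≈ 0.0557

0.0557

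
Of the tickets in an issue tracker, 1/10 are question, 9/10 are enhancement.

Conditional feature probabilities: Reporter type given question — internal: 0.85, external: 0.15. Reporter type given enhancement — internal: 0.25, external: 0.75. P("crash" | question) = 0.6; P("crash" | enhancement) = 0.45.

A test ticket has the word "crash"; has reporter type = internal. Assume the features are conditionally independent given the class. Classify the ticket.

enhancement

question: 0.1 × 0.85 × 0.6 = 0.051
enhancement: 0.9 × 0.25 × 0.45 = 0.10125
Highest score → enhancement.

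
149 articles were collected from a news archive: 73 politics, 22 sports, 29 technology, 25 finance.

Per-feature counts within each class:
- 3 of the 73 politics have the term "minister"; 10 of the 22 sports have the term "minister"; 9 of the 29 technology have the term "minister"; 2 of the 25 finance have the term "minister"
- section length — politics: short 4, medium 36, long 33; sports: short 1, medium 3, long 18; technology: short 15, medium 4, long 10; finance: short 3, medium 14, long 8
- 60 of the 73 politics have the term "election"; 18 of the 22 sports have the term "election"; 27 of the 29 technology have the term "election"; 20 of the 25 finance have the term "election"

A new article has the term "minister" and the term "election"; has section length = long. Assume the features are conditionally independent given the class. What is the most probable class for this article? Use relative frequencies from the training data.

politics: (73/149) × (3/73) × (33/73) × (60/73) ≈ 0.00748091
sports: (22/149) × (10/22) × (18/22) × (18/22) ≈ 0.0449276
technology: (29/149) × (9/29) × (10/29) × (27/29) ≈ 0.0193921
finance: (25/149) × (2/25) × (8/25) × (20/25) ≈ 0.00343624
Highest score → sports.

sports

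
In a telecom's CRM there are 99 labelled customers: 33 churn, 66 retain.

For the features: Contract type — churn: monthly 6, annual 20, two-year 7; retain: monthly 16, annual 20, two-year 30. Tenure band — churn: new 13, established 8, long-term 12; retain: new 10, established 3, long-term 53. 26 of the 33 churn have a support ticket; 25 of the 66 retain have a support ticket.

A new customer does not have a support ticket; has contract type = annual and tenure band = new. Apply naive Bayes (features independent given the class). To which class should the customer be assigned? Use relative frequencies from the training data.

churn: (33/99) × (20/33) × (13/33) × (7/33) ≈ 0.0168814
retain: (66/99) × (20/66) × (10/66) × (41/66) ≈ 0.0190148
Highest score → retain.

retain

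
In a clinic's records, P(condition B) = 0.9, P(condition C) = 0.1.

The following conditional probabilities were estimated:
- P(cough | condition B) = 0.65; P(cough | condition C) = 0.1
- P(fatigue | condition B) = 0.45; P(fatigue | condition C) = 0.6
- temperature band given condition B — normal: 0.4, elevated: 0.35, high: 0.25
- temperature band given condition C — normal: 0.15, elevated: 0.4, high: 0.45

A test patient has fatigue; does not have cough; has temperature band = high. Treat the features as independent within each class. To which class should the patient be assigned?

condition B: 0.9 × (1−0.65) × 0.45 × 0.25 = 0.0354375
condition C: 0.1 × (1−0.1) × 0.6 × 0.45 = 0.0243
Highest score → condition B.

condition B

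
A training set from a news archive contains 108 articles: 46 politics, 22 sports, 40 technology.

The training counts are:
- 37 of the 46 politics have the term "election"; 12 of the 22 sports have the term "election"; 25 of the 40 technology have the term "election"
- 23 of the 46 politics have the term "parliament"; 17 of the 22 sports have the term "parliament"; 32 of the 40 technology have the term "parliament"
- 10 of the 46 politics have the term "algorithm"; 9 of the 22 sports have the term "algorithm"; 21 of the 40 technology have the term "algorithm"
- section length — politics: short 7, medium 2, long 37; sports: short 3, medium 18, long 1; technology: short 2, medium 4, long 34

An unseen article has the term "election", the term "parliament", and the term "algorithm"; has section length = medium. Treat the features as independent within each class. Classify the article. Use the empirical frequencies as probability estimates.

sports

politics: (46/108) × (37/46) × (23/46) × (10/46) × (2/46) ≈ 0.00161906
sports: (22/108) × (12/22) × (17/22) × (9/22) × (18/22) ≈ 0.0287378
technology: (40/108) × (25/40) × (32/40) × (21/40) × (4/40) ≈ 0.00972222
Highest score → sports.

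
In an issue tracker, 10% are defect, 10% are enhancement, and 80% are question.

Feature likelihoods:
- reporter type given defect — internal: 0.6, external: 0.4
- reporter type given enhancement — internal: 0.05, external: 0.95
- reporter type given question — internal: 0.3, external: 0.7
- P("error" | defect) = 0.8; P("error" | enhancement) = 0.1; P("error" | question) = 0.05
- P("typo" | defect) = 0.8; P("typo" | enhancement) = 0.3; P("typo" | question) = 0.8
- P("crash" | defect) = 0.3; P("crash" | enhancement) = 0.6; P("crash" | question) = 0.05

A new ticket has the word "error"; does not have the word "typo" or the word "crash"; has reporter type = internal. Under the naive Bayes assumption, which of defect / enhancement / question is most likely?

defect

defect: 0.1 × 0.6 × 0.8 × (1−0.8) × (1−0.3) = 0.00672
enhancement: 0.1 × 0.05 × 0.1 × (1−0.3) × (1−0.6) = 0.00014
question: 0.8 × 0.3 × 0.05 × (1−0.8) × (1−0.05) = 0.00228
Highest score → defect.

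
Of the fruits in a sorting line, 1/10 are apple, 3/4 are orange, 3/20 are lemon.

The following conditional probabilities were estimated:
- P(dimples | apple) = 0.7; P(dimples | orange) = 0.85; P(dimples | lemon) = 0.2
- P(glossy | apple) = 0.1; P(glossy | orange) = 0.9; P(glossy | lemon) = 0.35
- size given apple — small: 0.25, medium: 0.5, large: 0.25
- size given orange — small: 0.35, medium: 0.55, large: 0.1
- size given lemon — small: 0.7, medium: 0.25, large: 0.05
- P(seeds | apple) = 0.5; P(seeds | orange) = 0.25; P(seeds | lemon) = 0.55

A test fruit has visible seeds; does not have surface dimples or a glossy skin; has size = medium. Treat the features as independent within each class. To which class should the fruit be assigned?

apple: 0.1 × (1−0.7) × (1−0.1) × 0.5 × 0.5 = 0.00675
orange: 0.75 × (1−0.85) × (1−0.9) × 0.55 × 0.25 = 0.001546875
lemon: 0.15 × (1−0.2) × (1−0.35) × 0.25 × 0.55 = 0.010725
Highest score → lemon.

lemon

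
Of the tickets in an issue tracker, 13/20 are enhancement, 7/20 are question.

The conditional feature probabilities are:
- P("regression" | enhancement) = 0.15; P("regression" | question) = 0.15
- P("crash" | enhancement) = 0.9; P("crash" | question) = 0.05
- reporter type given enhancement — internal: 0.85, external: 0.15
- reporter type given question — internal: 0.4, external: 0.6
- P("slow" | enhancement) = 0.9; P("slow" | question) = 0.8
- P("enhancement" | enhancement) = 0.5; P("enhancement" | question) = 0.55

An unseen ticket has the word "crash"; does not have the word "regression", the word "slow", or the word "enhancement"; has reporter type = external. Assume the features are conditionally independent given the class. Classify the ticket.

enhancement

enhancement: 0.65 × (1−0.15) × 0.9 × 0.15 × (1−0.9) × (1−0.5) = 0.003729375
question: 0.35 × (1−0.15) × 0.05 × 0.6 × (1−0.8) × (1−0.55) = 0.00080325
Highest score → enhancement.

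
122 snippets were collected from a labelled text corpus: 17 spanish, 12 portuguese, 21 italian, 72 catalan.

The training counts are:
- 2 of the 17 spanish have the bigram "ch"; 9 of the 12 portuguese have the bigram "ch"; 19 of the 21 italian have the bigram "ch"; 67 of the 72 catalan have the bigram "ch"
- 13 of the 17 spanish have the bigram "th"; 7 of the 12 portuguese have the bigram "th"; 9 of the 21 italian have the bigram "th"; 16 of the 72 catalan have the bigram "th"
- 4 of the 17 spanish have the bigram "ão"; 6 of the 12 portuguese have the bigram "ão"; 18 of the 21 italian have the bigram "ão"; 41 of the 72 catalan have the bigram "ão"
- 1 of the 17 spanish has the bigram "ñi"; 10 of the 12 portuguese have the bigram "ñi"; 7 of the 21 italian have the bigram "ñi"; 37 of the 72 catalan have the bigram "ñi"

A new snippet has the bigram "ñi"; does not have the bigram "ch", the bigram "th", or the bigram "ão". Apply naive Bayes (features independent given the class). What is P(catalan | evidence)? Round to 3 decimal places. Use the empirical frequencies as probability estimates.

spanish: (17/122) × (15/17) × (4/17) × (13/17) × (1/17) ≈ 0.00130133
portuguese: (12/122) × (3/12) × (5/12) × (6/12) × (10/12) ≈ 0.00426913
italian: (21/122) × (2/21) × (12/21) × (3/21) × (7/21) ≈ 0.00044608
catalan: (72/122) × (5/72) × (56/72) × (31/72) × (37/72) ≈ 0.00705284
P(catalan | x) = 0.00705284 / 0.01306938 ≈ 0.540

0.540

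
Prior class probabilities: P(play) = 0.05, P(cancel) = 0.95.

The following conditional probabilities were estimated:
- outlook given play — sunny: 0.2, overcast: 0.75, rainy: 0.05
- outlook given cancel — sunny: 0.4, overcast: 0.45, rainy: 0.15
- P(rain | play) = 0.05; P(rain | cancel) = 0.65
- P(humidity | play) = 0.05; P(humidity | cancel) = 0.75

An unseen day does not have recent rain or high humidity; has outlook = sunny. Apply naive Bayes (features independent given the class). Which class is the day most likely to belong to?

play: 0.05 × 0.2 × (1−0.05) × (1−0.05) = 0.009025
cancel: 0.95 × 0.4 × (1−0.65) × (1−0.75) = 0.03325
Highest score → cancel.

cancel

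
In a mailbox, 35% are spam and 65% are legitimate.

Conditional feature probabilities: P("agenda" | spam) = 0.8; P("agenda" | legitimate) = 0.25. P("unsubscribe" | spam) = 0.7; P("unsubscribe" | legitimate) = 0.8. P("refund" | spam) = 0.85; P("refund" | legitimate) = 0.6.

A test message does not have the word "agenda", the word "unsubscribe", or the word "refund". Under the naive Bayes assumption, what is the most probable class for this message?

legitimate

spam: 0.35 × (1−0.8) × (1−0.7) × (1−0.85) = 0.00315
legitimate: 0.65 × (1−0.25) × (1−0.8) × (1−0.6) = 0.039
Highest score → legitimate.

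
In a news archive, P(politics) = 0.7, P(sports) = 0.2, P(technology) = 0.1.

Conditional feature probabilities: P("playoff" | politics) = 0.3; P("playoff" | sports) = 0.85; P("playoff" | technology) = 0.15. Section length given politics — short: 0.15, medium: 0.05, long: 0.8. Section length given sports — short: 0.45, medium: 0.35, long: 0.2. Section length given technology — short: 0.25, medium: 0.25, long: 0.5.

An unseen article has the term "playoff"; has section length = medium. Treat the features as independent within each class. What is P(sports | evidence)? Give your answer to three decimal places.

politics: 0.7 × 0.3 × 0.05 = 0.0105
sports: 0.2 × 0.85 × 0.35 = 0.0595
technology: 0.1 × 0.15 × 0.25 = 0.00375
P(sports | x) = 0.0595 / 0.07375 ≈ 0.807

0.807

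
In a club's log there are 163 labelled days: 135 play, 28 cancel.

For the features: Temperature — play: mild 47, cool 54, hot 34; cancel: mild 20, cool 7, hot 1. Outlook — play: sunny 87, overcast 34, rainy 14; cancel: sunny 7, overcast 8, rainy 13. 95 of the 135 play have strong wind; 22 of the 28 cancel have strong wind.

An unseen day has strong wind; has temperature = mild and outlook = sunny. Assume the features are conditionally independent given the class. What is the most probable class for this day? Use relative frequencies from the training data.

play: (135/163) × (47/135) × (87/135) × (95/135) ≈ 0.130763
cancel: (28/163) × (20/28) × (7/28) × (22/28) ≈ 0.0241017
Highest score → play.

play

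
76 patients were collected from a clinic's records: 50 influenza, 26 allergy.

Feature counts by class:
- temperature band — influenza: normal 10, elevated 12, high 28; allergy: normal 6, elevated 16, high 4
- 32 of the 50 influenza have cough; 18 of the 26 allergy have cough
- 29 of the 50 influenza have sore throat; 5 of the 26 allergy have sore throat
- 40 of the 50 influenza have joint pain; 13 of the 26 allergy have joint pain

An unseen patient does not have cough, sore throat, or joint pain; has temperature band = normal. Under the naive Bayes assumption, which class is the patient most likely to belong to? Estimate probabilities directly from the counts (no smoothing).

influenza: (50/76) × (10/50) × (18/50) × (21/50) × (10/50) ≈ 0.00397895
allergy: (26/76) × (6/26) × (8/26) × (21/26) × (13/26) ≈ 0.00981003
Highest score → allergy.

allergy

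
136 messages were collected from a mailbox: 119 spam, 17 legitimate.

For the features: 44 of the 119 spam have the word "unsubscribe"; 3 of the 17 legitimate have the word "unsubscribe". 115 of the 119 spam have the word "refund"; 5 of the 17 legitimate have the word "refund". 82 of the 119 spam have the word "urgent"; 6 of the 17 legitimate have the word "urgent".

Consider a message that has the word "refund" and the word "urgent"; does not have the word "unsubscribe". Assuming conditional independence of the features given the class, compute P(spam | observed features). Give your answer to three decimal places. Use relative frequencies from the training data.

0.972

spam: (119/136) × (75/119) × (115/119) × (82/119) ≈ 0.367232
legitimate: (17/136) × (14/17) × (5/17) × (6/17) ≈ 0.0106859
P(spam | x) = 0.367232 / 0.3779179 ≈ 0.972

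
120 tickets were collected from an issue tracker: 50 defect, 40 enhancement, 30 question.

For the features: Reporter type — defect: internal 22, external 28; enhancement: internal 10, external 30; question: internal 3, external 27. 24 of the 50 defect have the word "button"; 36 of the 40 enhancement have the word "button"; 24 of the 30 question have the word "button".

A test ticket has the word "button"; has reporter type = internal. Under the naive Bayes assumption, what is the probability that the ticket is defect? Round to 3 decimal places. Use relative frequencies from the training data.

0.481

defect: (50/120) × (22/50) × (24/50) = 0.088
enhancement: (40/120) × (10/40) × (36/40) = 0.075
question: (30/120) × (3/30) × (24/30) = 0.02
P(defect | x) = 0.088 / 0.183 ≈ 0.481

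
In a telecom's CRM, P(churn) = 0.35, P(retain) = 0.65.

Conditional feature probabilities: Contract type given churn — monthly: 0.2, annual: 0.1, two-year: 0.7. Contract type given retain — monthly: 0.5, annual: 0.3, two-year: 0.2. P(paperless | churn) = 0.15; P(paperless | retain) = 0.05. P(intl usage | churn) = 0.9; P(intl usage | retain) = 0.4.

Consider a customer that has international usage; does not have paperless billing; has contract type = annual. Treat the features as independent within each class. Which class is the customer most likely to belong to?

retain

churn: 0.35 × 0.1 × (1−0.15) × 0.9 = 0.026775
retain: 0.65 × 0.3 × (1−0.05) × 0.4 = 0.0741
Highest score → retain.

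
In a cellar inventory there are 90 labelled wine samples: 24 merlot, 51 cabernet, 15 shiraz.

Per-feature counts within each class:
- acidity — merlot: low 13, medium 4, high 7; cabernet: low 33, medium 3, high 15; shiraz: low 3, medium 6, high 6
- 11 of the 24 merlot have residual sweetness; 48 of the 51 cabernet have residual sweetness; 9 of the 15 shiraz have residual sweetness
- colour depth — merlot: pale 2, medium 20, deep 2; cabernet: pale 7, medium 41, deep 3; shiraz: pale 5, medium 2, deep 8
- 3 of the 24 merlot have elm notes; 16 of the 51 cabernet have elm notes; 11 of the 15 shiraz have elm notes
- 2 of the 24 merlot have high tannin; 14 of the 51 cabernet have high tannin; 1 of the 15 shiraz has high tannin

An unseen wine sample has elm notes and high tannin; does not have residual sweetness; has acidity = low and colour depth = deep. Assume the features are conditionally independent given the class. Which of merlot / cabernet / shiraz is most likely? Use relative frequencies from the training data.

merlot: (24/90) × (13/24) × (13/24) × (2/24) × (3/24) × (2/24) ≈ 0.0000679173
cabernet: (51/90) × (33/51) × (3/51) × (3/51) × (16/51) × (14/51) ≈ 0.000109265
shiraz: (15/90) × (3/15) × (6/15) × (8/15) × (11/15) × (1/15) ≈ 0.000347654
Highest score → shiraz.

shiraz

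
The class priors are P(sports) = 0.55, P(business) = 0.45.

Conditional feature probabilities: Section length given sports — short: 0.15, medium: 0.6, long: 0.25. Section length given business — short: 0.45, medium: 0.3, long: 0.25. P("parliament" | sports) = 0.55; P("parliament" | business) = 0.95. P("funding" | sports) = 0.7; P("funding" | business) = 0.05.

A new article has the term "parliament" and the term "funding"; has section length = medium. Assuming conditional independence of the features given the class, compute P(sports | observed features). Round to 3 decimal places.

0.952

sports: 0.55 × 0.6 × 0.55 × 0.7 = 0.12705
business: 0.45 × 0.3 × 0.95 × 0.05 = 0.0064125
P(sports | x) = 0.12705 / 0.1334625 ≈ 0.952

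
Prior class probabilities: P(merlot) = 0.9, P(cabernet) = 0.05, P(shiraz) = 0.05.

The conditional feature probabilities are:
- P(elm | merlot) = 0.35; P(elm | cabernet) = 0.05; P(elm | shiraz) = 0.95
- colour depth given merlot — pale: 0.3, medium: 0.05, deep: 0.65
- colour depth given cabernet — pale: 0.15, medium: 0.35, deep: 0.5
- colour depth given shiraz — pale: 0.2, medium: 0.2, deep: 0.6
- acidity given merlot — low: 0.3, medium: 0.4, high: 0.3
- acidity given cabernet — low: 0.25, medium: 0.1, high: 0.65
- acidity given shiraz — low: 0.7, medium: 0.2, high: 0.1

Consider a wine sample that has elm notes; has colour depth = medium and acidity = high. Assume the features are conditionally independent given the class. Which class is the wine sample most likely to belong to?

merlot

merlot: 0.9 × 0.35 × 0.05 × 0.3 = 0.004725
cabernet: 0.05 × 0.05 × 0.35 × 0.65 = 0.00056875
shiraz: 0.05 × 0.95 × 0.2 × 0.1 = 0.00095
Highest score → merlot.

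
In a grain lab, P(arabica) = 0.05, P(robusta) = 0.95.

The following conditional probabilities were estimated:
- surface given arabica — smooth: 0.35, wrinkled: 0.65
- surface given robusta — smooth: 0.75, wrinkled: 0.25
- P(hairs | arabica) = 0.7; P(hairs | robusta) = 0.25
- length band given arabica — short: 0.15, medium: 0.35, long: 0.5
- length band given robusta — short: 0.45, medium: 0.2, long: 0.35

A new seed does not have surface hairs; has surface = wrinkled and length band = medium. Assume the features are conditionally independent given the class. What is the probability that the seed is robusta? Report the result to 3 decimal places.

arabica: 0.05 × 0.65 × (1−0.7) × 0.35 = 0.0034125
robusta: 0.95 × 0.25 × (1−0.25) × 0.2 = 0.035625
P(robusta | x) = 0.035625 / 0.0390375 ≈ 0.913

0.913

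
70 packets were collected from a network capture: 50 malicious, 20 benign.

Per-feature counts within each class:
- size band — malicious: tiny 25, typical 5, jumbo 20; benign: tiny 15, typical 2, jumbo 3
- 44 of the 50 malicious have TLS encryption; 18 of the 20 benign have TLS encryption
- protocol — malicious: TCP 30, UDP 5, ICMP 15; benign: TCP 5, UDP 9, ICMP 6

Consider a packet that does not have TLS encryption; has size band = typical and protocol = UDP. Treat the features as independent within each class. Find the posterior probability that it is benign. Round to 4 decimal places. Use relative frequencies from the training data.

malicious: (50/70) × (5/50) × (6/50) × (5/50) ≈ 0.000857143
benign: (20/70) × (2/20) × (2/20) × (9/20) ≈ 0.00128571
P(benign | x) = 0.00128571 / 0.002142853 ≈ 0.6000

0.6000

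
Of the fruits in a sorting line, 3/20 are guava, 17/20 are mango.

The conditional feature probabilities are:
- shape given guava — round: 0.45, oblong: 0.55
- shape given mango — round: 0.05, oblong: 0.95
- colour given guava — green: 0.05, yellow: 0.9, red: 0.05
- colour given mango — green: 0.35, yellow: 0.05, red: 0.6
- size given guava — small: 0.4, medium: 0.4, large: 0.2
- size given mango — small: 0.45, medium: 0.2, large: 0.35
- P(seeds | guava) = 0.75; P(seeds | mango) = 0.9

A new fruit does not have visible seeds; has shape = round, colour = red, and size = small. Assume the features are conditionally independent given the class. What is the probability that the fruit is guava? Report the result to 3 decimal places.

guava: 0.15 × 0.45 × 0.05 × 0.4 × (1−0.75) = 0.0003375
mango: 0.85 × 0.05 × 0.6 × 0.45 × (1−0.9) = 0.0011475
P(guava | x) = 0.0003375 / 0.001485 ≈ 0.227

0.227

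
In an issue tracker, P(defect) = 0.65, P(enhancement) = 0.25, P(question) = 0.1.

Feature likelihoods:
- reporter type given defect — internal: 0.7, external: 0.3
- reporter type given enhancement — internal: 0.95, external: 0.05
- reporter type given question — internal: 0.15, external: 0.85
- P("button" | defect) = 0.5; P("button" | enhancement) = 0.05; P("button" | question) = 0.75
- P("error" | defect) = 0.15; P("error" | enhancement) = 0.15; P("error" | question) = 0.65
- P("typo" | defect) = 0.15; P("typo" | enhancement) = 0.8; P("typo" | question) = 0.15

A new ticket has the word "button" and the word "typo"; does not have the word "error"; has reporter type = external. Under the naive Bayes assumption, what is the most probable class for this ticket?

defect: 0.65 × 0.3 × 0.5 × (1−0.15) × 0.15 = 0.01243125
enhancement: 0.25 × 0.05 × 0.05 × (1−0.15) × 0.8 = 0.000425
question: 0.1 × 0.85 × 0.75 × (1−0.65) × 0.15 = 0.003346875
Highest score → defect.

defect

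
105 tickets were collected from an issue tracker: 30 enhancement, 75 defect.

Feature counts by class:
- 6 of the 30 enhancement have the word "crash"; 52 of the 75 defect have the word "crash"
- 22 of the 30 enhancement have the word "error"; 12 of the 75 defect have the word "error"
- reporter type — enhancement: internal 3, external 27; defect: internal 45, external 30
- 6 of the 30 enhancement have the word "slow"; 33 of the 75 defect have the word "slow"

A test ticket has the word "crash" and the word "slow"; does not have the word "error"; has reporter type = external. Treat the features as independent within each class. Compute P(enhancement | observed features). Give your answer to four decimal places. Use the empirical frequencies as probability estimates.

enhancement: (30/105) × (6/30) × (8/30) × (27/30) × (6/30) ≈ 0.00274286
defect: (75/105) × (52/75) × (63/75) × (30/75) × (33/75) = 0.073216
P(enhancement | x) = 0.00274286 / 0.07595886 ≈ 0.0361

0.0361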